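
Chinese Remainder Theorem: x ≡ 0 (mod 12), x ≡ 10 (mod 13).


m₁ = 12, m₂ = 13, gcd = 1, so CRT applies. M = m₁·m₂ = 156
Let M₁ = M/m₁ = 13, M₂ = M/m₂ = 12
Find y₁ ≡ M₁⁻¹ (mod m₁): 13⁻¹ ≡ 1 (mod 12)
Find y₂ ≡ M₂⁻¹ (mod m₂): 12⁻¹ ≡ 12 (mod 13)
x = a₁·M₁·y₁ + a₂·M₂·y₂ = 0·13·1 + 10·12·12 = 1440
Reduce mod 156: x ≡ 36
Check: 36 mod 12 = 0 ✓, 36 mod 13 = 10 ✓

x ≡ 36 (mod 156)


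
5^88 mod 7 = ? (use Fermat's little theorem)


Fermat's little theorem: if p is prime and gcd(a,p)=1, then a^(p-1) ≡ 1 (mod p)
p = 7 is prime, gcd(5,7) = 1
Reduce exponent: 88 mod 6 = 4
So 5^88 ≡ 5^4 (mod 7)
5^4 mod 7 = 2

5^88 ≡ 2 (mod 7)


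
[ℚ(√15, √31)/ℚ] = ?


[ℚ(√15,√31):ℚ] = [ℚ(√15,√31):ℚ(√15)]·[ℚ(√15):ℚ] = 2·2 = 4

[ℚ(√15, √31)/ℚ] = 4


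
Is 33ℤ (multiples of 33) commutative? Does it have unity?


33ℤ is a commutative ring under +,× but has no multiplicative identity (1 ∉ 33ℤ); it has no zero divisors, but without unity it is not an integral domain
Commutative: Yes
Integral domain: No
Has unity: No

33ℤ (multiples of 33): Commutative=Yes, Unity=No


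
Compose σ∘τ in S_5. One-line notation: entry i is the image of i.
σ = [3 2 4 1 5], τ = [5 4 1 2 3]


σ∘τ: apply τ first, then σ
1 →τ 5 →σ 5
2 →τ 4 →σ 1
3 →τ 1 →σ 3
4 →τ 2 →σ 2
5 →τ 3 →σ 4

σ∘τ = [5 1 3 2 4]


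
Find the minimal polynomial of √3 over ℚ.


√3 satisfies x² - 3 = 0, irreducible over ℚ since 3 is squarefree

Minimal polynomial: x² - 3


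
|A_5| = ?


|A_n| = n!/2 (even permutations)
|A_5| = 5!/2 = 120/2 = 60

|A_5| = 60


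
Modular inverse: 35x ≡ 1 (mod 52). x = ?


Use the extended Euclidean algorithm to write 1 = 35·s + 52·t; then s mod 52 is the inverse.
Euclidean algorithm:
  35 = 0·52 + 35
  52 = 1·35 + 17
  35 = 2·17 + 1
  17 = 17·1 + 0
gcd(35,52) = 1
Back-substitution gives: 35·(3) + 52·(-2) = 1
So 35⁻¹ ≡ 3 ≡ 3 (mod 52)
Check: 35 × 3 = 105 ≡ 1 (mod 52) ✓

35⁻¹ ≡ 3 (mod 52)


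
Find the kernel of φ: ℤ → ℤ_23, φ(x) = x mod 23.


Kernel = preimage of identity
ker(φ) = {x ∈ ℤ : x ≡ 0 (mod 23)} = 23ℤ = {0, ±23, ±46, ...}

ker(φ) = 23ℤ


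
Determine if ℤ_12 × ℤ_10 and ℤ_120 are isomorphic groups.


Comparing ℤ_12 × ℤ_10 and ℤ_120:
gcd(12,10) = 2 ≠ 1. Max element order in ℤ_12×ℤ_10 is lcm(12,10) = 60 < 120, so it has no element of order 120

No, ℤ_12 × ℤ_10 ≇ ℤ_120


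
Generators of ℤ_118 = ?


g generates ℤ_n iff gcd(g,n) = 1
Prime factors of 118: 2, 59
Generators are g ∈ {1,...,117} not divisible by any of these primes.
Generators: {1, 3, 5, 7, 9, 11, 13, 15, 17, 19, 21, 23, 25, 27, 29, 31, 33, 35, 37, 39, 41, 43, 45, 47, 49, 51, 53, 55, 57, 61, 63, 65, 67, 69, 71, 73, 75, 77, 79, 81, 83, 85, 87, 89, 91, 93, 95, 97, 99, 101, 103, 105, 107, 109, 111, 113, 115, 117}
Number of generators = φ(118) = 58

Generators of ℤ_118 = {1, 3, 5, 7, 9, 11, 13, 15, 17, 19, 21, 23, 25, 27, 29, 31, 33, 35, 37, 39, 41, 43, 45, 47, 49, 51, 53, 55, 57, 61, 63, 65, 67, 69, 71, 73, 75, 77, 79, 81, 83, 85, 87, 89, 91, 93, 95, 97, 99, 101, 103, 105, 107, 109, 111, 113, 115, 117}


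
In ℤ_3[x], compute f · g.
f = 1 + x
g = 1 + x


Expand and collect like terms; reduce coefficients mod 3:
x^0: 1·1 = 1 ≡ 1 (mod 3)
x^1: 1·1 + 1·1 = 2 ≡ 2 (mod 3)
x^2: 1·1 = 1 ≡ 1 (mod 3)
Result: 1 + 2x + x^2

f · g = 1 + 2x + x^2


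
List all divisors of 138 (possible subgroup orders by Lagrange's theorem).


Lagrange's theorem: |H| divides |G|
|G| = 138
Divisors of 138: 1, 2, 3, 6, 23, 46, 69, 138

Possible subgroup orders: {1, 2, 3, 6, 23, 46, 69, 138}


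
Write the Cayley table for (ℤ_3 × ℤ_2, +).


Elements: {(0,0), (0,1), (1,0), (1,1), (2,0), (2,1)}
Operation: componentwise addition mod (3, 2)
Entry (a, b) = ((a₁+b₁) mod 3, (a₂+b₂) mod 2)

Cayley table:
      | (0,0) | (0,1) | (1,0) | (1,1) | (2,0) | (2,1)
(0,0) | (0,0) | (0,1) | (1,0) | (1,1) | (2,0) | (2,1)
(0,1) | (0,1) | (0,0) | (1,1) | (1,0) | (2,1) | (2,0)
(1,0) | (1,0) | (1,1) | (2,0) | (2,1) | (0,0) | (0,1)
(1,1) | (1,1) | (1,0) | (2,1) | (2,0) | (0,1) | (0,0)
(2,0) | (2,0) | (2,1) | (0,0) | (0,1) | (1,0) | (1,1)
(2,1) | (2,1) | (2,0) | (0,1) | (0,0) | (1,1) | (1,0)


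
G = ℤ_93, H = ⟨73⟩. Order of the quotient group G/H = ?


|⟨73⟩| = n / gcd(73, 93) = 93 / 1 = 93
H is normal (ℤ_93 is abelian).
|G/H| = |G| / |H| = 93 / 93 = 1

|G/H| = 1


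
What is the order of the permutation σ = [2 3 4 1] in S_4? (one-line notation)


Cycle decomposition: (1 2 3 4)
Cycle lengths: 4
Order = lcm(4) = 4

ord(σ) = 4


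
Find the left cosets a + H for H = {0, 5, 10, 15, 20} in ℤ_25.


H = {0, 5, 10, 15, 20}, |H| = 5
Number of cosets = |G|/|H| = 25/5 = 5
0 + H = {0, 5, 10, 15, 20}
1 + H = {1, 6, 11, 16, 21}
2 + H = {2, 7, 12, 17, 22}
3 + H = {3, 8, 13, 18, 23}
4 + H = {4, 9, 14, 19, 24}

Cosets: 0+H={0,5,10,15,20}; 1+H={1,6,11,16,21}; 2+H={2,7,12,17,22}; 3+H={3,8,13,18,23}; 4+H={4,9,14,19,24}


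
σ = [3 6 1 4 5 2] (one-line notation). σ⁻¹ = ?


To find σ⁻¹, swap domain and range:
σ(1) = 3 → σ⁻¹(3) = 1
σ(2) = 6 → σ⁻¹(6) = 2
σ(3) = 1 → σ⁻¹(1) = 3
σ(4) = 4 → σ⁻¹(4) = 4
σ(5) = 5 → σ⁻¹(5) = 5
σ(6) = 2 → σ⁻¹(2) = 6

σ⁻¹ = [3 6 1 4 5 2]


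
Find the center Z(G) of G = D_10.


Z(G) = {g ∈ G | gx = xg for all x ∈ G}
For even n, Z(D_n) = {e, r^(n/2)}: the 180° rotation r^5 commutes with every reflection and rotation

Z(D_10) = {e, r^5}


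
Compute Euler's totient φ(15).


φ(n) = count of k ∈ {1,...,n} with gcd(k,n)=1
Coprimes to 15: {1, 2, 4, 7, 8, 11, 13, 14}
Count: 8

φ(15) = 8


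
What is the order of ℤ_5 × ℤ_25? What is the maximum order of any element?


|ℤ_5 × ℤ_25| = 5 × 25 = 125
Max element order = lcm(5,25) = 25
Cyclic? No (gcd=5)

|ℤ_5×ℤ_25| = 125, max element order = 25


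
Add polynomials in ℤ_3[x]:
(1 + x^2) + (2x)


Add coefficients mod 3:
x^0: 1 + 0 = 1 (mod 3)
x^1: 0 + 2 = 2 (mod 3)
x^2: 1 + 0 = 1 (mod 3)
Result: 1 + 2x + x^2

f + g = 1 + 2x + x^2


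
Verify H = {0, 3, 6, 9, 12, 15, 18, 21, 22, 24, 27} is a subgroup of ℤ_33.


Subgroup test for H = {0, 3, 6, 9, 12, 15, 18, 21, 22, 24, 27} in (ℤ_33, +):
(1) 0 ∈ H? Yes
(2) Closure: for all a,b ∈ H, (a+b) mod 33 ∈ H? No  [counterexample: 3 + 22 = 25 ∉ H]
(3) Inverses: for all a ∈ H, -a mod 33 ∈ H? No

No, H is not a subgroup of ℤ_33


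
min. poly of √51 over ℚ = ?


√51 satisfies x² - 51 = 0, irreducible over ℚ since 51 is squarefree

Minimal polynomial: x² - 51


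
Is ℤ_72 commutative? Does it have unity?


ℤ_72 is a commutative ring with unity 1; 72 = 2×36 is composite, so 2·36 ≡ 0 gives zero divisors (not an integral domain)
Commutative: Yes
Integral domain: No
Has unity: Yes

ℤ_72: Commutative=Yes, Unity=Yes


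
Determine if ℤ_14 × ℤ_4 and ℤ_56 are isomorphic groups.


Comparing ℤ_14 × ℤ_4 and ℤ_56:
gcd(14,4) = 2 ≠ 1. Max element order in ℤ_14×ℤ_4 is lcm(14,4) = 28 < 56, so it has no element of order 56

No, ℤ_14 × ℤ_4 ≇ ℤ_56


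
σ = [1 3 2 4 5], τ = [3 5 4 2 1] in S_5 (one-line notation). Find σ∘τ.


σ∘τ: apply τ first, then σ
1 →τ 3 →σ 2
2 →τ 5 →σ 5
3 →τ 4 →σ 4
4 →τ 2 →σ 3
5 →τ 1 →σ 1

σ∘τ = [2 5 4 3 1]


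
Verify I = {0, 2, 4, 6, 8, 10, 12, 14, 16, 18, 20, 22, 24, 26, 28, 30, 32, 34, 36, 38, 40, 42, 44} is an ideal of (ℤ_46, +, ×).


Check ideal conditions for I = {0, 2, 4, 6, 8, 10, 12, 14, 16, 18, 20, 22, 24, 26, 28, 30, 32, 34, 36, 38, 40, 42, 44} in ℤ_46:
(1) I is an additive subgroup? Yes
(2) For r ∈ ℤ_46 and a ∈ I: r·a ∈ I? Yes

Yes, I is an ideal of ℤ_46


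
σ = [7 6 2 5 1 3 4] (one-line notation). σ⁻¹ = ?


To find σ⁻¹, swap domain and range:
σ(1) = 7 → σ⁻¹(7) = 1
σ(2) = 6 → σ⁻¹(6) = 2
σ(3) = 2 → σ⁻¹(2) = 3
σ(4) = 5 → σ⁻¹(5) = 4
σ(5) = 1 → σ⁻¹(1) = 5
σ(6) = 3 → σ⁻¹(3) = 6
σ(7) = 4 → σ⁻¹(4) = 7

σ⁻¹ = [5 3 6 7 4 2 1]


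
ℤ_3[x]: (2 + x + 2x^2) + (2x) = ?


Add coefficients mod 3:
x^0: 2 + 0 = 2 (mod 3)
x^1: 1 + 2 = 0 (mod 3)
x^2: 2 + 0 = 2 (mod 3)
Result: 2 + 2x^2

f + g = 2 + 2x^2


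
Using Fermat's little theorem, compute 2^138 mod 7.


Fermat's little theorem: if p is prime and gcd(a,p)=1, then a^(p-1) ≡ 1 (mod p)
p = 7 is prime, gcd(2,7) = 1
Reduce exponent: 138 mod 6 = 0
So 2^138 ≡ 2^0 (mod 7)
2^0 = 1

2^138 ≡ 1 (mod 7)


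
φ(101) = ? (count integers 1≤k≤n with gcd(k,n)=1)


Factor n: 101 = 101
φ(n) = n · ∏(1 - 1/p) over distinct primes p | n
φ(101) = 101 · (1 - 1/101) = 100

φ(101) = 100


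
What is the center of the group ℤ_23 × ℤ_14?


Z(G) = {g ∈ G | gx = xg for all x ∈ G}
Direct product of abelian groups is abelian, so Z(G) = G

Z(ℤ_23 × ℤ_14) = ℤ_23 × ℤ_14


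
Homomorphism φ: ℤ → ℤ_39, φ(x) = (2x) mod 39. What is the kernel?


Kernel = preimage of identity
ker(φ) = {x ∈ ℤ : 2x ≡ 0 (mod 39)}. gcd(2,39) = 1, so 2x ≡ 0 (mod 39) ⟺ x ≡ 0 (mod 39/1 = 39). Hence ker(φ) = 39ℤ

ker(φ) = 39ℤ


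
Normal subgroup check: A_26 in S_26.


H = A_26 in S_26
A_26 has index 2 in S_26, and every subgroup of index 2 is normal

Yes, normal subgroup


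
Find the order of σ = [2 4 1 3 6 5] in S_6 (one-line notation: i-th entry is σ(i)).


Cycle decomposition: (1 2 4 3) (5 6)
Cycle lengths: 4, 2
Order = lcm(4, 2) = 4

ord(σ) = 4


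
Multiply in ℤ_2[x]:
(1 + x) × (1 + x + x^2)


Expand and collect like terms; reduce coefficients mod 2:
x^0: 1·1 = 1 ≡ 1 (mod 2)
x^1: 1·1 + 1·1 = 2 ≡ 0 (mod 2)
x^2: 1·1 + 1·1 = 2 ≡ 0 (mod 2)
x^3: 1·1 = 1 ≡ 1 (mod 2)
Result: 1 + x^3

f · g = 1 + x^3


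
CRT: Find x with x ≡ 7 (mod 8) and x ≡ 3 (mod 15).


m₁ = 8, m₂ = 15, gcd = 1, so CRT applies. M = m₁·m₂ = 120
Let M₁ = M/m₁ = 15, M₂ = M/m₂ = 8
Find y₁ ≡ M₁⁻¹ (mod m₁): 15⁻¹ ≡ 7 (mod 8)
Find y₂ ≡ M₂⁻¹ (mod m₂): 8⁻¹ ≡ 2 (mod 15)
x = a₁·M₁·y₁ + a₂·M₂·y₂ = 7·15·7 + 3·8·2 = 783
Reduce mod 120: x ≡ 63
Check: 63 mod 8 = 7 ✓, 63 mod 15 = 3 ✓

x ≡ 63 (mod 120)


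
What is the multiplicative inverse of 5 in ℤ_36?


Use the extended Euclidean algorithm to write 1 = 5·s + 36·t; then s mod 36 is the inverse.
Euclidean algorithm:
  5 = 0·36 + 5
  36 = 7·5 + 1
  5 = 5·1 + 0
gcd(5,36) = 1
Back-substitution gives: 5·(-7) + 36·(1) = 1
So 5⁻¹ ≡ -7 ≡ 29 (mod 36)
Check: 5 × 29 = 145 ≡ 1 (mod 36) ✓

5⁻¹ ≡ 29 (mod 36)


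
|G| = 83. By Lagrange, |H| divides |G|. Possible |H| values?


Lagrange's theorem: |H| divides |G|
|G| = 83
Divisors of 83: 1, 83

Possible subgroup orders: {1, 83}


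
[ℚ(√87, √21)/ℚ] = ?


[ℚ(√87,√21):ℚ] = [ℚ(√87,√21):ℚ(√87)]·[ℚ(√87):ℚ] = 2·2 = 4

[ℚ(√87, √21)/ℚ] = 4


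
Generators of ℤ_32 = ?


g generates ℤ_n iff gcd(g,n) = 1
Prime factors of 32: 2
Generators are g ∈ {1,...,31} not divisible by any of these primes.
Generators: {1, 3, 5, 7, 9, 11, 13, 15, 17, 19, 21, 23, 25, 27, 29, 31}
Number of generators = φ(32) = 16

Generators of ℤ_32 = {1, 3, 5, 7, 9, 11, 13, 15, 17, 19, 21, 23, 25, 27, 29, 31}


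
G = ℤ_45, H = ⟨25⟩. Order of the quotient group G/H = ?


|⟨25⟩| = n / gcd(25, 45) = 45 / 5 = 9
H is normal (ℤ_45 is abelian).
|G/H| = |G| / |H| = 45 / 9 = 5

|G/H| = 5


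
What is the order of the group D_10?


|D_n| = 2n (n rotations and n reflections)
|D_10| = 2×10 = 20

|D_10| = 20


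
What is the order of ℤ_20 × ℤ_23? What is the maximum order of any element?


|ℤ_20 × ℤ_23| = 20 × 23 = 460
Max element order = lcm(20,23) = 460
Cyclic? Yes (gcd=1)

|ℤ_20×ℤ_23| = 460, max element order = 460


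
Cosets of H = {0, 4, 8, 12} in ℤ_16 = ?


H = {0, 4, 8, 12}, |H| = 4
Number of cosets = |G|/|H| = 16/4 = 4
0 + H = {0, 4, 8, 12}
1 + H = {1, 5, 9, 13}
2 + H = {2, 6, 10, 14}
3 + H = {3, 7, 11, 15}

Cosets: 0+H={0,4,8,12}; 1+H={1,5,9,13}; 2+H={2,6,10,14}; 3+H={3,7,11,15}


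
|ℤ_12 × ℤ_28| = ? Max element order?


|ℤ_12 × ℤ_28| = 12 × 28 = 336
Max element order = lcm(12,28) = 84
Cyclic? No (gcd=4)

|ℤ_12×ℤ_28| = 336, max element order = 84


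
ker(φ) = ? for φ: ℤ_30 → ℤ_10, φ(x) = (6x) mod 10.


Kernel = preimage of identity
ker(φ) = {x ∈ ℤ_30 : 6x ≡ 0 (mod 10)}. Since 10 | 30, φ is well-defined. The kernel is the cyclic subgroup ⟨5⟩ of ℤ_30 (order 6), i.e. {0, 5, 10, 15, 20, 25}

ker(φ) = {0, 5, 10, 15, 20, 25}


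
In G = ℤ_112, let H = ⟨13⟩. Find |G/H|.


|⟨13⟩| = n / gcd(13, 112) = 112 / 1 = 112
H is normal (ℤ_112 is abelian).
|G/H| = |G| / |H| = 112 / 112 = 1

|G/H| = 1


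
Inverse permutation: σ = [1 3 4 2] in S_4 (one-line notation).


To find σ⁻¹, swap domain and range:
σ(1) = 1 → σ⁻¹(1) = 1
σ(2) = 3 → σ⁻¹(3) = 2
σ(3) = 4 → σ⁻¹(4) = 3
σ(4) = 2 → σ⁻¹(2) = 4

σ⁻¹ = [1 4 2 3]


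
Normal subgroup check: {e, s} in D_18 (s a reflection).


H = {e, s} in D_18 (s a reflection)
r·s·r⁻¹ = sr⁻² ≠ s for n ≥ 3, so {e, s} is not closed under conjugation

No, not a normal subgroup


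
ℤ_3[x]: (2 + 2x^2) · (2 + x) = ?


Expand and collect like terms; reduce coefficients mod 3:
x^0: 2·2 = 4 ≡ 1 (mod 3)
x^1: 2·1 + 0·2 = 2 ≡ 2 (mod 3)
x^2: 0·1 + 2·2 = 4 ≡ 1 (mod 3)
x^3: 2·1 = 2 ≡ 2 (mod 3)
Result: 1 + 2x + x^2 + 2x^3

f · g = 1 + 2x + x^2 + 2x^3


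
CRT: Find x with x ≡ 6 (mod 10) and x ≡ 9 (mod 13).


m₁ = 10, m₂ = 13, gcd = 1, so CRT applies. M = m₁·m₂ = 130
Let M₁ = M/m₁ = 13, M₂ = M/m₂ = 10
Find y₁ ≡ M₁⁻¹ (mod m₁): 13⁻¹ ≡ 7 (mod 10)
Find y₂ ≡ M₂⁻¹ (mod m₂): 10⁻¹ ≡ 4 (mod 13)
x = a₁·M₁·y₁ + a₂·M₂·y₂ = 6·13·7 + 9·10·4 = 906
Reduce mod 130: x ≡ 126
Check: 126 mod 10 = 6 ✓, 126 mod 13 = 9 ✓

x ≡ 126 (mod 130)


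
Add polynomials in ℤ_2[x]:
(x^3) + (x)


Add coefficients mod 2:
x^0: 0 + 0 = 0 (mod 2)
x^1: 0 + 1 = 1 (mod 2)
x^2: 0 + 0 = 0 (mod 2)
x^3: 1 + 0 = 1 (mod 2)
Result: x + x^3

f + g = x + x^3


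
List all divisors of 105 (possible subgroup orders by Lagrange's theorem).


Lagrange's theorem: |H| divides |G|
|G| = 105
Divisors of 105: 1, 3, 5, 7, 15, 21, 35, 105

Possible subgroup orders: {1, 3, 5, 7, 15, 21, 35, 105}


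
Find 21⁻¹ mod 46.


Use the extended Euclidean algorithm to write 1 = 21·s + 46·t; then s mod 46 is the inverse.
Euclidean algorithm:
  21 = 0·46 + 21
  46 = 2·21 + 4
  21 = 5·4 + 1
  4 = 4·1 + 0
gcd(21,46) = 1
Back-substitution gives: 21·(11) + 46·(-5) = 1
So 21⁻¹ ≡ 11 ≡ 11 (mod 46)
Check: 21 × 11 = 231 ≡ 1 (mod 46) ✓

21⁻¹ ≡ 11 (mod 46)


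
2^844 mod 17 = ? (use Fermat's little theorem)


Fermat's little theorem: if p is prime and gcd(a,p)=1, then a^(p-1) ≡ 1 (mod p)
p = 17 is prime, gcd(2,17) = 1
Reduce exponent: 844 mod 16 = 12
So 2^844 ≡ 2^12 (mod 17)
2^12 mod 17 = 16

2^844 ≡ 16 (mod 17)


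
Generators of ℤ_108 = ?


g generates ℤ_n iff gcd(g,n) = 1
Prime factors of 108: 2, 3
Generators are g ∈ {1,...,107} not divisible by any of these primes.
Generators: {1, 5, 7, 11, 13, 17, 19, 23, 25, 29, 31, 35, 37, 41, 43, 47, 49, 53, 55, 59, 61, 65, 67, 71, 73, 77, 79, 83, 85, 89, 91, 95, 97, 101, 103, 107}
Number of generators = φ(108) = 36

Generators of ℤ_108 = {1, 5, 7, 11, 13, 17, 19, 23, 25, 29, 31, 35, 37, 41, 43, 47, 49, 53, 55, 59, 61, 65, 67, 71, 73, 77, 79, 83, 85, 89, 91, 95, 97, 101, 103, 107}


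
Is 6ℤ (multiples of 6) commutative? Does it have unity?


6ℤ is a commutative ring under +,× but has no multiplicative identity (1 ∉ 6ℤ); it has no zero divisors, but without unity it is not an integral domain
Commutative: Yes
Integral domain: No
Has unity: No

6ℤ (multiples of 6): Commutative=Yes, Unity=No


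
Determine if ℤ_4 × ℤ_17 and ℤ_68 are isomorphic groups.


Comparing ℤ_4 × ℤ_17 and ℤ_68:
gcd(4,17) = 1, so ℤ_4 × ℤ_17 ≅ ℤ_68 (CRT)

Yes, ℤ_4 × ℤ_17 ≅ ℤ_68


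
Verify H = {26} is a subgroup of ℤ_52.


Subgroup test for H = {26} in (ℤ_52, +):
(1) 0 ∈ H? No
(2) Closure: for all a,b ∈ H, (a+b) mod 52 ∈ H? No  [counterexample: 26 + 26 = 0 ∉ H]
(3) Inverses: for all a ∈ H, -a mod 52 ∈ H? Yes

No, H is not a subgroup of ℤ_52


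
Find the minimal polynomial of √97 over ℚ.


√97 satisfies x² - 97 = 0, irreducible over ℚ since 97 is squarefree

Minimal polynomial: x² - 97


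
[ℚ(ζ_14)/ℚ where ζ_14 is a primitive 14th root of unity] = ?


[ℚ(ζ_n):ℚ] = deg Φ_n(x) = φ(n). Here φ(14) = 6

[ℚ(ζ_14)/ℚ where ζ_14 is a primitive 14th root of unity] = 6


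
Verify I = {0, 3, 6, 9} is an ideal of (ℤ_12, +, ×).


Check ideal conditions for I = {0, 3, 6, 9} in ℤ_12:
(1) I is an additive subgroup? Yes
(2) For r ∈ ℤ_12 and a ∈ I: r·a ∈ I? Yes

Yes, I is an ideal of ℤ_12


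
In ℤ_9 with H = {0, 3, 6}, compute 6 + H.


6 + H = {6 + h (mod 9) : h ∈ H}
6+0=6, 6+3=0, 6+6=3
6 + H = {0, 3, 6} = 0 + H

6 + H = {0, 3, 6}


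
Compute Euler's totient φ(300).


Factor n: 300 = 2^2 × 3 × 5^2
φ(n) = n · ∏(1 - 1/p) over distinct primes p | n
φ(300) = 300 · (1 - 1/2) · (1 - 1/3) · (1 - 1/5) = 80

φ(300) = 80


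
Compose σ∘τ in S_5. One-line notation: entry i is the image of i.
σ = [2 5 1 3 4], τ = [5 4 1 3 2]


σ∘τ: apply τ first, then σ
1 →τ 5 →σ 4
2 →τ 4 →σ 3
3 →τ 1 →σ 2
4 →τ 3 →σ 1
5 →τ 2 →σ 5

σ∘τ = [4 3 2 1 5]


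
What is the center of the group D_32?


Z(G) = {g ∈ G | gx = xg for all x ∈ G}
For even n, Z(D_n) = {e, r^(n/2)}: the 180° rotation r^16 commutes with every reflection and rotation

Z(D_32) = {e, r^16}


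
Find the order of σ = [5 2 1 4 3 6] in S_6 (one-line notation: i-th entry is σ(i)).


Cycle decomposition: (1 5 3)
Cycle lengths: 3
Order = lcm(3) = 3

ord(σ) = 3


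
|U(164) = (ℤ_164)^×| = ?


U(n) is the group of units mod n; |U(n)| = φ(n)
|U(164)| = φ(164) = 80

|U(164) = (ℤ_164)^×| = 80


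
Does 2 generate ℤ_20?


g generates ℤ_n iff gcd(g, n) = 1
gcd(2, 20) = 2
Since gcd = 2 ≠ 1, ⟨2⟩ has order 10 < 20, so 2 is not a generator.

No, 2 does not generate ℤ_20


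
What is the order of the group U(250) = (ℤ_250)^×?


U(n) is the group of units mod n; |U(n)| = φ(n)
|U(250)| = φ(250) = 100

|U(250) = (ℤ_250)^×| = 100


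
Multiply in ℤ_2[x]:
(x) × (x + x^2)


Expand and collect like terms; reduce coefficients mod 2:
x^0: 0·0 = 0 ≡ 0 (mod 2)
x^1: 0·1 + 1·0 = 0 ≡ 0 (mod 2)
x^2: 0·1 + 1·1 = 1 ≡ 1 (mod 2)
x^3: 1·1 = 1 ≡ 1 (mod 2)
Result: x^2 + x^3

f · g = x^2 + x^3


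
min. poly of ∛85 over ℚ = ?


∛85 satisfies x³ - 85 = 0, irreducible over ℚ (no rational root; 85 is not a perfect cube)

Minimal polynomial: x³ - 85


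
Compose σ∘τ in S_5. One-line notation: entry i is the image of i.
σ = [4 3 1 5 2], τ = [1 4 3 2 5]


σ∘τ: apply τ first, then σ
1 →τ 1 →σ 4
2 →τ 4 →σ 5
3 →τ 3 →σ 1
4 →τ 2 →σ 3
5 →τ 5 →σ 2

σ∘τ = [4 5 1 3 2]


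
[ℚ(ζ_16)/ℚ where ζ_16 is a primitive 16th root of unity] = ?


[ℚ(ζ_n):ℚ] = deg Φ_n(x) = φ(n). Here φ(16) = 8

[ℚ(ζ_16)/ℚ where ζ_16 is a primitive 16th root of unity] = 8


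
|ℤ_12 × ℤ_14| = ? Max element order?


|ℤ_12 × ℤ_14| = 12 × 14 = 168
Max element order = lcm(12,14) = 84
Cyclic? No (gcd=2)

|ℤ_12×ℤ_14| = 168, max element order = 84


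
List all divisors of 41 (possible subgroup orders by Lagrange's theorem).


Lagrange's theorem: |H| divides |G|
|G| = 41
Divisors of 41: 1, 41

Possible subgroup orders: {1, 41}


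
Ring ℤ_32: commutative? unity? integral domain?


ℤ_32 is a commutative ring with unity 1; 32 = 2×16 is composite, so 2·16 ≡ 0 gives zero divisors (not an integral domain)
Commutative: Yes
Integral domain: No
Has unity: Yes

ℤ_32: Commutative=Yes, Unity=Yes


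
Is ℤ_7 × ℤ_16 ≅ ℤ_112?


Comparing ℤ_7 × ℤ_16 and ℤ_112:
gcd(7,16) = 1, so ℤ_7 × ℤ_16 ≅ ℤ_112 (CRT)

Yes, ℤ_7 × ℤ_16 ≅ ℤ_112


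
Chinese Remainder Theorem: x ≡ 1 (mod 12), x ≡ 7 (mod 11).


m₁ = 12, m₂ = 11, gcd = 1, so CRT applies. M = m₁·m₂ = 132
Let M₁ = M/m₁ = 11, M₂ = M/m₂ = 12
Find y₁ ≡ M₁⁻¹ (mod m₁): 11⁻¹ ≡ 11 (mod 12)
Find y₂ ≡ M₂⁻¹ (mod m₂): 12⁻¹ ≡ 1 (mod 11)
x = a₁·M₁·y₁ + a₂·M₂·y₂ = 1·11·11 + 7·12·1 = 205
Reduce mod 132: x ≡ 73
Check: 73 mod 12 = 1 ✓, 73 mod 11 = 7 ✓

x ≡ 73 (mod 132)


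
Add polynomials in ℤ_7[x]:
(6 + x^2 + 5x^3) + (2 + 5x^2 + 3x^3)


Add coefficients mod 7:
x^0: 6 + 2 = 1 (mod 7)
x^1: 0 + 0 = 0 (mod 7)
x^2: 1 + 5 = 6 (mod 7)
x^3: 5 + 3 = 1 (mod 7)
Result: 1 + 6x^2 + x^3

f + g = 1 + 6x^2 + x^3


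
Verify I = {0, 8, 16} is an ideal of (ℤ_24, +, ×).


Check ideal conditions for I = {0, 8, 16} in ℤ_24:
(1) I is an additive subgroup? Yes
(2) For r ∈ ℤ_24 and a ∈ I: r·a ∈ I? Yes

Yes, I is an ideal of ℤ_24


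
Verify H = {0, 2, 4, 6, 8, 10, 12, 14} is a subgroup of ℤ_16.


Subgroup test for H = {0, 2, 4, 6, 8, 10, 12, 14} in (ℤ_16, +):
(1) 0 ∈ H? Yes
(2) Closure: for all a,b ∈ H, (a+b) mod 16 ∈ H? Yes
(3) Inverses: for all a ∈ H, -a mod 16 ∈ H? Yes

Yes, H is a subgroup of ℤ_16


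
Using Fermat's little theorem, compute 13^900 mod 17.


Fermat's little theorem: if p is prime and gcd(a,p)=1, then a^(p-1) ≡ 1 (mod p)
p = 17 is prime, gcd(13,17) = 1
Reduce exponent: 900 mod 16 = 4
So 13^900 ≡ 13^4 (mod 17)
13^4 mod 17 = 1

13^900 ≡ 1 (mod 17)


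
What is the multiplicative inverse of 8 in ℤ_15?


Use the extended Euclidean algorithm to write 1 = 8·s + 15·t; then s mod 15 is the inverse.
Euclidean algorithm:
  8 = 0·15 + 8
  15 = 1·8 + 7
  8 = 1·7 + 1
  7 = 7·1 + 0
gcd(8,15) = 1
Back-substitution gives: 8·(2) + 15·(-1) = 1
So 8⁻¹ ≡ 2 ≡ 2 (mod 15)
Check: 8 × 2 = 16 ≡ 1 (mod 15) ✓

8⁻¹ ≡ 2 (mod 15)


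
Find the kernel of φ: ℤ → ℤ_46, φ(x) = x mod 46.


Kernel = preimage of identity
ker(φ) = {x ∈ ℤ : x ≡ 0 (mod 46)} = 46ℤ = {0, ±46, ±92, ...}

ker(φ) = 46ℤ


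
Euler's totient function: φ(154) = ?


Factor n: 154 = 2 × 7 × 11
φ(n) = n · ∏(1 - 1/p) over distinct primes p | n
φ(154) = 154 · (1 - 1/2) · (1 - 1/7) · (1 - 1/11) = 60

φ(154) = 60


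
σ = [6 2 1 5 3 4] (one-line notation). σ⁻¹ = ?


To find σ⁻¹, swap domain and range:
σ(1) = 6 → σ⁻¹(6) = 1
σ(2) = 2 → σ⁻¹(2) = 2
σ(3) = 1 → σ⁻¹(1) = 3
σ(4) = 5 → σ⁻¹(5) = 4
σ(5) = 3 → σ⁻¹(3) = 5
σ(6) = 4 → σ⁻¹(4) = 6

σ⁻¹ = [3 2 5 6 4 1]


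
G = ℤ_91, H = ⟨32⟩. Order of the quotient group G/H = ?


|⟨32⟩| = n / gcd(32, 91) = 91 / 1 = 91
H is normal (ℤ_91 is abelian).
|G/H| = |G| / |H| = 91 / 91 = 1

|G/H| = 1


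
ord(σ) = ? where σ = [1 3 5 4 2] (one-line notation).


Cycle decomposition: (2 3 5)
Cycle lengths: 3
Order = lcm(3) = 3

ord(σ) = 3


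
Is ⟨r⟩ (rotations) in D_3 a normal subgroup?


H = ⟨r⟩ (rotations) in D_3
The rotation subgroup ⟨r⟩ has index 2 in D_3, so it is normal

Yes, normal subgroup


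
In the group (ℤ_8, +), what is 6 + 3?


Operation: addition mod 8
6 + 3 = (a + b) mod 8 with a = 6, b = 3

6 + 3 = 1


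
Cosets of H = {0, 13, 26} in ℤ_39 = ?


H = {0, 13, 26}, |H| = 3
Number of cosets = |G|/|H| = 39/3 = 13
0 + H = {0, 13, 26}
1 + H = {1, 14, 27}
2 + H = {2, 15, 28}
3 + H = {3, 16, 29}
4 + H = {4, 17, 30}
5 + H = {5, 18, 31}
6 + H = {6, 19, 32}
7 + H = {7, 20, 33}
8 + H = {8, 21, 34}
9 + H = {9, 22, 35}
10 + H = {10, 23, 36}
11 + H = {11, 24, 37}
12 + H = {12, 25, 38}

Cosets: 0+H={0,13,26}; 1+H={1,14,27}; 2+H={2,15,28}; 3+H={3,16,29}; 4+H={4,17,30}; 5+H={5,18,31}; 6+H={6,19,32}; 7+H={7,20,33}; 8+H={8,21,34}; 9+H={9,22,35}; 10+H={10,23,36}; 11+H={11,24,37}; 12+H={12,25,38}


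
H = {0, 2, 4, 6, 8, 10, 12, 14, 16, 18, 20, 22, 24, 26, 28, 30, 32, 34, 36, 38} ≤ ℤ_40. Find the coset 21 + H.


21 + H = {21 + h (mod 40) : h ∈ H}
21+0=21, 21+2=23, 21+4=25, 21+6=27, 21+8=29, 21+10=31, 21+12=33, 21+14=35, 21+16=37, 21+18=39, 21+20=1, 21+22=3, 21+24=5, 21+26=7, 21+28=9, 21+30=11, 21+32=13, 21+34=15, 21+36=17, 21+38=19
21 + H = {1, 3, 5, 7, 9, 11, 13, 15, 17, 19, 21, 23, 25, 27, 29, 31, 33, 35, 37, 39} = 1 + H

21 + H = {1, 3, 5, 7, 9, 11, 13, 15, 17, 19, 21, 23, 25, 27, 29, 31, 33, 35, 37, 39}


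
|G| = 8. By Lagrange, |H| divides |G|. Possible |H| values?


Lagrange's theorem: |H| divides |G|
|G| = 8
Divisors of 8: 1, 2, 4, 8

Possible subgroup orders: {1, 2, 4, 8}


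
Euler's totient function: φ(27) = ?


φ(n) = count of k ∈ {1,...,n} with gcd(k,n)=1
Coprimes to 27: {1, 2, 4, 5, 7, 8, 10, 11, 13, 14, 16, 17, 19, 20, 22, 23, 25, 26}
Count: 18

φ(27) = 18


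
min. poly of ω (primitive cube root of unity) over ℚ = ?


ω satisfies x² + x + 1 = 0 (the cyclotomic polynomial Φ₃)

Minimal polynomial: x² + x + 1


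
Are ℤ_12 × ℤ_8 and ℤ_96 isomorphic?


Comparing ℤ_12 × ℤ_8 and ℤ_96:
gcd(12,8) = 4 ≠ 1. Max element order in ℤ_12×ℤ_8 is lcm(12,8) = 24 < 96, so it has no element of order 96

No, ℤ_12 × ℤ_8 ≇ ℤ_96


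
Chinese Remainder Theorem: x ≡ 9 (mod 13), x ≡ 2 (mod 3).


m₁ = 13, m₂ = 3, gcd = 1, so CRT applies. M = m₁·m₂ = 39
Let M₁ = M/m₁ = 3, M₂ = M/m₂ = 13
Find y₁ ≡ M₁⁻¹ (mod m₁): 3⁻¹ ≡ 9 (mod 13)
Find y₂ ≡ M₂⁻¹ (mod m₂): 13⁻¹ ≡ 1 (mod 3)
x = a₁·M₁·y₁ + a₂·M₂·y₂ = 9·3·9 + 2·13·1 = 269
Reduce mod 39: x ≡ 35
Check: 35 mod 13 = 9 ✓, 35 mod 3 = 2 ✓

x ≡ 35 (mod 39)


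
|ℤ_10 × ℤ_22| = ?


|A × B| = |A| · |B|
|ℤ_10 × ℤ_22| = 10 × 22 = 220

|ℤ_10 × ℤ_22| = 220


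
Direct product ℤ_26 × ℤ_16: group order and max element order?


|ℤ_26 × ℤ_16| = 26 × 16 = 416
Max element order = lcm(26,16) = 208
Cyclic? No (gcd=2)

|ℤ_26×ℤ_16| = 416, max element order = 208


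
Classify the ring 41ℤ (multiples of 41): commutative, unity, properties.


41ℤ is a commutative ring under +,× but has no multiplicative identity (1 ∉ 41ℤ); it has no zero divisors, but without unity it is not an integral domain
Commutative: Yes
Integral domain: No
Has unity: No

41ℤ (multiples of 41): Commutative=Yes, Unity=No


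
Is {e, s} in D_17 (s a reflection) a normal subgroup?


H = {e, s} in D_17 (s a reflection)
r·s·r⁻¹ = sr⁻² ≠ s for n ≥ 3, so {e, s} is not closed under conjugation

No, not a normal subgroup


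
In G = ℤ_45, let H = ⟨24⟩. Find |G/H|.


|⟨24⟩| = n / gcd(24, 45) = 45 / 3 = 15
H is normal (ℤ_45 is abelian).
|G/H| = |G| / |H| = 45 / 15 = 3

|G/H| = 3


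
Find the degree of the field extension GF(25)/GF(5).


GF(25) = GF(5^2), so the extension degree is 2

[GF(25)/GF(5)] = 2


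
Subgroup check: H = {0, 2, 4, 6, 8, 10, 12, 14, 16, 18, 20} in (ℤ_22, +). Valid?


Subgroup test for H = {0, 2, 4, 6, 8, 10, 12, 14, 16, 18, 20} in (ℤ_22, +):
(1) 0 ∈ H? Yes
(2) Closure: for all a,b ∈ H, (a+b) mod 22 ∈ H? Yes
(3) Inverses: for all a ∈ H, -a mod 22 ∈ H? Yes

Yes, H is a subgroup of ℤ_22


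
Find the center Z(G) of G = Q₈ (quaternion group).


Z(G) = {g ∈ G | gx = xg for all x ∈ G}
In Q₈ = {±1, ±i, ±j, ±k}, only ±1 commute with every element

Z(Q₈ (quaternion group)) = {1, -1}


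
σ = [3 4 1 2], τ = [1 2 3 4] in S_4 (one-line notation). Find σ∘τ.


σ∘τ: apply τ first, then σ
1 →τ 1 →σ 3
2 →τ 2 →σ 4
3 →τ 3 →σ 1
4 →τ 4 →σ 2

σ∘τ = [3 4 1 2]


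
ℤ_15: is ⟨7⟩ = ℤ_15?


g generates ℤ_n iff gcd(g, n) = 1
gcd(7, 15) = 1
Since gcd = 1, 7 is a generator.

Yes, 7 generates ℤ_15


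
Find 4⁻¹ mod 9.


Use the extended Euclidean algorithm to write 1 = 4·s + 9·t; then s mod 9 is the inverse.
Euclidean algorithm:
  4 = 0·9 + 4
  9 = 2·4 + 1
  4 = 4·1 + 0
gcd(4,9) = 1
Back-substitution gives: 4·(-2) + 9·(1) = 1
So 4⁻¹ ≡ -2 ≡ 7 (mod 9)
Check: 4 × 7 = 28 ≡ 1 (mod 9) ✓

4⁻¹ ≡ 7 (mod 9)


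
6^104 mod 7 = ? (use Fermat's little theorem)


Fermat's little theorem: if p is prime and gcd(a,p)=1, then a^(p-1) ≡ 1 (mod p)
p = 7 is prime, gcd(6,7) = 1
Reduce exponent: 104 mod 6 = 2
So 6^104 ≡ 6^2 (mod 7)
6^2 mod 7 = 1

6^104 ≡ 1 (mod 7)


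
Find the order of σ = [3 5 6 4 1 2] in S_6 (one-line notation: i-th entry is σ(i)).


Cycle decomposition: (1 3 6 2 5)
Cycle lengths: 5
Order = lcm(5) = 5

ord(σ) = 5


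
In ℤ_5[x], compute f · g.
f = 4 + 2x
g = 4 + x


Expand and collect like terms; reduce coefficients mod 5:
x^0: 4·4 = 16 ≡ 1 (mod 5)
x^1: 4·1 + 2·4 = 12 ≡ 2 (mod 5)
x^2: 2·1 = 2 ≡ 2 (mod 5)
Result: 1 + 2x + 2x^2

f · g = 1 + 2x + 2x^2


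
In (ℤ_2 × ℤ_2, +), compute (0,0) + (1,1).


Operation: componentwise addition mod (2, 2)
(0,0) + (1,1) = ((a₁+b₁) mod 2, (a₂+b₂) mod 2) with a = (0,0), b = (1,1)

(0,0) + (1,1) = (1,1)


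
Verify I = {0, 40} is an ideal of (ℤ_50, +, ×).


Check ideal conditions for I = {0, 40} in ℤ_50:
(1) I is an additive subgroup? No
(2) For r ∈ ℤ_50 and a ∈ I: r·a ∈ I? No  [counterexample: r=2, a=40, r·a mod 50 = 30 ∉ I]

No, I is not an ideal of ℤ_50


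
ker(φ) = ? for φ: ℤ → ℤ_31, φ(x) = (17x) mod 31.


Kernel = preimage of identity
ker(φ) = {x ∈ ℤ : 17x ≡ 0 (mod 31)}. gcd(17,31) = 1, so 17x ≡ 0 (mod 31) ⟺ x ≡ 0 (mod 31/1 = 31). Hence ker(φ) = 31ℤ

ker(φ) = 31ℤ


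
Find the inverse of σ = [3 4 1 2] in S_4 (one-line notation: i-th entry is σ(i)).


To find σ⁻¹, swap domain and range:
σ(1) = 3 → σ⁻¹(3) = 1
σ(2) = 4 → σ⁻¹(4) = 2
σ(3) = 1 → σ⁻¹(1) = 3
σ(4) = 2 → σ⁻¹(2) = 4

σ⁻¹ = [3 4 1 2]


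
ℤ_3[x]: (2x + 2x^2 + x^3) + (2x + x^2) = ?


Add coefficients mod 3:
x^0: 0 + 0 = 0 (mod 3)
x^1: 2 + 2 = 1 (mod 3)
x^2: 2 + 1 = 0 (mod 3)
x^3: 1 + 0 = 1 (mod 3)
Result: x + x^3

f + g = x + x^3


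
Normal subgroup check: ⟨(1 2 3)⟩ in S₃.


H = ⟨(1 2 3)⟩ in S₃
⟨(1 2 3)⟩ has order 3 and index 2 in S₃; index-2 subgroups are normal

Yes, normal subgroup


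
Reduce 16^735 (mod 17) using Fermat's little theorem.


Fermat's little theorem: if p is prime and gcd(a,p)=1, then a^(p-1) ≡ 1 (mod p)
p = 17 is prime, gcd(16,17) = 1
Reduce exponent: 735 mod 16 = 15
So 16^735 ≡ 16^15 (mod 17)
16^15 mod 17 = 16

16^735 ≡ 16 (mod 17)


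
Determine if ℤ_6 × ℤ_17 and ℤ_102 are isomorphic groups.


Comparing ℤ_6 × ℤ_17 and ℤ_102:
gcd(6,17) = 1, so ℤ_6 × ℤ_17 ≅ ℤ_102 (CRT)

Yes, ℤ_6 × ℤ_17 ≅ ℤ_102


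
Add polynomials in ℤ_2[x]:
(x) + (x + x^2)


Add coefficients mod 2:
x^0: 0 + 0 = 0 (mod 2)
x^1: 1 + 1 = 0 (mod 2)
x^2: 0 + 1 = 1 (mod 2)
Result: x^2

f + g = x^2


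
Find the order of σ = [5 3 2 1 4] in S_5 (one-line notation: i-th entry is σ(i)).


Cycle decomposition: (1 5 4) (2 3)
Cycle lengths: 3, 2
Order = lcm(3, 2) = 6

ord(σ) = 6


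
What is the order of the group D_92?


|D_n| = 2n (n rotations and n reflections)
|D_92| = 2×92 = 184

|D_92| = 184


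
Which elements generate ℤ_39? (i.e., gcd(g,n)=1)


g generates ℤ_n iff gcd(g,n) = 1
Prime factors of 39: 3, 13
Generators are g ∈ {1,...,38} not divisible by any of these primes.
Generators: {1, 2, 4, 5, 7, 8, 10, 11, 14, 16, 17, 19, 20, 22, 23, 25, 28, 29, 31, 32, 34, 35, 37, 38}
Number of generators = φ(39) = 24

Generators of ℤ_39 = {1, 2, 4, 5, 7, 8, 10, 11, 14, 16, 17, 19, 20, 22, 23, 25, 28, 29, 31, 32, 34, 35, 37, 38}


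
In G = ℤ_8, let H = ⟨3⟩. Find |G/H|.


|⟨3⟩| = n / gcd(3, 8) = 8 / 1 = 8
H is normal (ℤ_8 is abelian).
|G/H| = |G| / |H| = 8 / 8 = 1

|G/H| = 1


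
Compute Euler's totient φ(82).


Factor n: 82 = 2 × 41
φ(n) = n · ∏(1 - 1/p) over distinct primes p | n
φ(82) = 82 · (1 - 1/2) · (1 - 1/41) = 40

φ(82) = 40


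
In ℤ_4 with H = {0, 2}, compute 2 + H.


2 + H = {2 + h (mod 4) : h ∈ H}
2+0=2, 2+2=0
2 + H = {0, 2} = 0 + H

2 + H = {0, 2}


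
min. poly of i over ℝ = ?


i satisfies x² + 1 = 0, irreducible over ℝ

Minimal polynomial: x² + 1


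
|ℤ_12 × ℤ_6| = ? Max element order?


|ℤ_12 × ℤ_6| = 12 × 6 = 72
Max element order = lcm(12,6) = 12
Cyclic? No (gcd=6)

|ℤ_12×ℤ_6| = 72, max element order = 12


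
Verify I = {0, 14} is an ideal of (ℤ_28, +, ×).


Check ideal conditions for I = {0, 14} in ℤ_28:
(1) I is an additive subgroup? Yes
(2) For r ∈ ℤ_28 and a ∈ I: r·a ∈ I? Yes

Yes, I is an ideal of ℤ_28


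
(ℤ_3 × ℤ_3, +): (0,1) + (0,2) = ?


Operation: componentwise addition mod (3, 3)
(0,1) + (0,2) = ((a₁+b₁) mod 3, (a₂+b₂) mod 3) with a = (0,1), b = (0,2)

(0,1) + (0,2) = (0,0)


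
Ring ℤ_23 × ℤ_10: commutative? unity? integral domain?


Direct product ring; commutative with unity (1,1); but (1,0)·(0,1) = (0,0) gives zero divisors, so not an integral domain
Commutative: Yes
Integral domain: No
Has unity: Yes

ℤ_23 × ℤ_10: Commutative=Yes, Unity=Yes


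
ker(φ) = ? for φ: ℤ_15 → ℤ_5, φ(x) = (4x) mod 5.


Kernel = preimage of identity
ker(φ) = {x ∈ ℤ_15 : 4x ≡ 0 (mod 5)}. Since 5 | 15, φ is well-defined. The kernel is the cyclic subgroup ⟨5⟩ of ℤ_15 (order 3), i.e. {0, 5, 10}

ker(φ) = {0, 5, 10}


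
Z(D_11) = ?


Z(G) = {g ∈ G | gx = xg for all x ∈ G}
For odd n, Z(D_n) = {e}: no nontrivial rotation commutes with all reflections

Z(D_11) = {e}


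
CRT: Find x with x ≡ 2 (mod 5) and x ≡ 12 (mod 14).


m₁ = 5, m₂ = 14, gcd = 1, so CRT applies. M = m₁·m₂ = 70
Let M₁ = M/m₁ = 14, M₂ = M/m₂ = 5
Find y₁ ≡ M₁⁻¹ (mod m₁): 14⁻¹ ≡ 4 (mod 5)
Find y₂ ≡ M₂⁻¹ (mod m₂): 5⁻¹ ≡ 3 (mod 14)
x = a₁·M₁·y₁ + a₂·M₂·y₂ = 2·14·4 + 12·5·3 = 292
Reduce mod 70: x ≡ 12
Check: 12 mod 5 = 2 ✓, 12 mod 14 = 12 ✓

x ≡ 12 (mod 70)


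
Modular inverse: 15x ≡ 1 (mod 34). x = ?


Use the extended Euclidean algorithm to write 1 = 15·s + 34·t; then s mod 34 is the inverse.
Euclidean algorithm:
  15 = 0·34 + 15
  34 = 2·15 + 4
  15 = 3·4 + 3
  4 = 1·3 + 1
  3 = 3·1 + 0
gcd(15,34) = 1
Back-substitution gives: 15·(-9) + 34·(4) = 1
So 15⁻¹ ≡ -9 ≡ 25 (mod 34)
Check: 15 × 25 = 375 ≡ 1 (mod 34) ✓

15⁻¹ ≡ 25 (mod 34)


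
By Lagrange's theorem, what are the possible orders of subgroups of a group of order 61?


Lagrange's theorem: |H| divides |G|
|G| = 61
Divisors of 61: 1, 61

Possible subgroup orders: {1, 61}


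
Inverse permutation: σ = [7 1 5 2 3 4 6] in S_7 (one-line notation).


To find σ⁻¹, swap domain and range:
σ(1) = 7 → σ⁻¹(7) = 1
σ(2) = 1 → σ⁻¹(1) = 2
σ(3) = 5 → σ⁻¹(5) = 3
σ(4) = 2 → σ⁻¹(2) = 4
σ(5) = 3 → σ⁻¹(3) = 5
σ(6) = 4 → σ⁻¹(4) = 6
σ(7) = 6 → σ⁻¹(6) = 7

σ⁻¹ = [2 4 5 6 3 7 1]


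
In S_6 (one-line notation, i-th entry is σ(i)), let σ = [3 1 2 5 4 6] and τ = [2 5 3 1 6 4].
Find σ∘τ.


σ∘τ: apply τ first, then σ
1 →τ 2 →σ 1
2 →τ 5 →σ 4
3 →τ 3 →σ 2
4 →τ 1 →σ 3
5 →τ 6 →σ 6
6 →τ 4 →σ 5

σ∘τ = [1 4 2 3 6 5]


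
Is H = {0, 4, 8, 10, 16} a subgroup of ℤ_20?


Subgroup test for H = {0, 4, 8, 10, 16} in (ℤ_20, +):
(1) 0 ∈ H? Yes
(2) Closure: for all a,b ∈ H, (a+b) mod 20 ∈ H? No  [counterexample: 4 + 8 = 12 ∉ H]
(3) Inverses: for all a ∈ H, -a mod 20 ∈ H? No

No, H is not a subgroup of ℤ_20


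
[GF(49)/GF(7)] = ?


GF(49) = GF(7^2), so the extension degree is 2

[GF(49)/GF(7)] = 2


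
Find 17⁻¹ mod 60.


Use the extended Euclidean algorithm to write 1 = 17·s + 60·t; then s mod 60 is the inverse.
Euclidean algorithm:
  17 = 0·60 + 17
  60 = 3·17 + 9
  17 = 1·9 + 8
  9 = 1·8 + 1
  8 = 8·1 + 0
gcd(17,60) = 1
Back-substitution gives: 17·(-7) + 60·(2) = 1
So 17⁻¹ ≡ -7 ≡ 53 (mod 60)
Check: 17 × 53 = 901 ≡ 1 (mod 60) ✓

17⁻¹ ≡ 53 (mod 60)


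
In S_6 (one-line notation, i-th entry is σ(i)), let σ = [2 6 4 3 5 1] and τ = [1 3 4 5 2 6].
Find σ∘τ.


σ∘τ: apply τ first, then σ
1 →τ 1 →σ 2
2 →τ 3 →σ 4
3 →τ 4 →σ 3
4 →τ 5 →σ 5
5 →τ 2 →σ 6
6 →τ 6 →σ 1

σ∘τ = [2 4 3 5 6 1]


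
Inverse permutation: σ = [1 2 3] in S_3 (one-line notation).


To find σ⁻¹, swap domain and range:
σ(1) = 1 → σ⁻¹(1) = 1
σ(2) = 2 → σ⁻¹(2) = 2
σ(3) = 3 → σ⁻¹(3) = 3

σ⁻¹ = [1 2 3]


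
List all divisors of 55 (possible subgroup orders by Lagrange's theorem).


Lagrange's theorem: |H| divides |G|
|G| = 55
Divisors of 55: 1, 5, 11, 55

Possible subgroup orders: {1, 5, 11, 55}


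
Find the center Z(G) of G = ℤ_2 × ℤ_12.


Z(G) = {g ∈ G | gx = xg for all x ∈ G}
Direct product of abelian groups is abelian, so Z(G) = G

Z(ℤ_2 × ℤ_12) = ℤ_2 × ℤ_12


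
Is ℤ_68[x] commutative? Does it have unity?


ℤ_68 has zero divisors (2·34 ≡ 0), and these lift to constant zero divisors in ℤ_68[x]; so not an integral domain
Commutative: Yes
Integral domain: No
Has unity: Yes

ℤ_68[x]: Commutative=Yes, Unity=Yes


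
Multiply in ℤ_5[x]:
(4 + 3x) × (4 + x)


Expand and collect like terms; reduce coefficients mod 5:
x^0: 4·4 = 16 ≡ 1 (mod 5)
x^1: 4·1 + 3·4 = 16 ≡ 1 (mod 5)
x^2: 3·1 = 3 ≡ 3 (mod 5)
Result: 1 + x + 3x^2

f · g = 1 + x + 3x^2


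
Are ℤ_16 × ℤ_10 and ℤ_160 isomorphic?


Comparing ℤ_16 × ℤ_10 and ℤ_160:
gcd(16,10) = 2 ≠ 1. Max element order in ℤ_16×ℤ_10 is lcm(16,10) = 80 < 160, so it has no element of order 160

No, ℤ_16 × ℤ_10 ≇ ℤ_160


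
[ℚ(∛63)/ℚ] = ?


∛63 has minimal polynomial x³ - 63 (irreducible over ℚ since 63 is not a perfect cube)

[ℚ(∛63)/ℚ] = 3


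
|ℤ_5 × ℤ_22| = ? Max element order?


|ℤ_5 × ℤ_22| = 5 × 22 = 110
Max element order = lcm(5,22) = 110
Cyclic? Yes (gcd=1)

|ℤ_5×ℤ_22| = 110, max element order = 110


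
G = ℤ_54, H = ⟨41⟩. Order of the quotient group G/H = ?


|⟨41⟩| = n / gcd(41, 54) = 54 / 1 = 54
H is normal (ℤ_54 is abelian).
|G/H| = |G| / |H| = 54 / 54 = 1

|G/H| = 1


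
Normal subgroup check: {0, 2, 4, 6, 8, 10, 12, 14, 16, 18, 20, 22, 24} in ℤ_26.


H = {0, 2, 4, 6, 8, 10, 12, 14, 16, 18, 20, 22, 24} in ℤ_26
ℤ_26 is abelian; every subgroup of an abelian group is normal

Yes, normal subgroup


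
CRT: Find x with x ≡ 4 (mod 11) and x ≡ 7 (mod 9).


m₁ = 11, m₂ = 9, gcd = 1, so CRT applies. M = m₁·m₂ = 99
Let M₁ = M/m₁ = 9, M₂ = M/m₂ = 11
Find y₁ ≡ M₁⁻¹ (mod m₁): 9⁻¹ ≡ 5 (mod 11)
Find y₂ ≡ M₂⁻¹ (mod m₂): 11⁻¹ ≡ 5 (mod 9)
x = a₁·M₁·y₁ + a₂·M₂·y₂ = 4·9·5 + 7·11·5 = 565
Reduce mod 99: x ≡ 70
Check: 70 mod 11 = 4 ✓, 70 mod 9 = 7 ✓

x ≡ 70 (mod 99)


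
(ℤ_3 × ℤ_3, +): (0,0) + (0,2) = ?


Operation: componentwise addition mod (3, 3)
(0,0) + (0,2) = ((a₁+b₁) mod 3, (a₂+b₂) mod 3) with a = (0,0), b = (0,2)

(0,0) + (0,2) = (0,2)


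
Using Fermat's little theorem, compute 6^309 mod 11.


Fermat's little theorem: if p is prime and gcd(a,p)=1, then a^(p-1) ≡ 1 (mod p)
p = 11 is prime, gcd(6,11) = 1
Reduce exponent: 309 mod 10 = 9
So 6^309 ≡ 6^9 (mod 11)
6^9 mod 11 = 2

6^309 ≡ 2 (mod 11)
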